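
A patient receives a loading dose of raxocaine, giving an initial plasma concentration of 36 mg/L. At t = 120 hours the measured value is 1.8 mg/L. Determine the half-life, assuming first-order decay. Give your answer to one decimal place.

A/A₀ = 1.8/36 ≈ 0.05.
n = log₂(20) ≈ 4.3219 half-lives elapsed in 120 hours.
t½ = 120/4.3219 ≈ 27.765 hours.

27.8 hours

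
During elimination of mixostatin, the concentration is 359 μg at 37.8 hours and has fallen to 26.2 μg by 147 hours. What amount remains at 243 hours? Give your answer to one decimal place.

Over Δt = 147 − 37.8 = 109.2 hours, the level fell by a factor of 359/26.2 ≈ 13.702.
n = log₂(13.702) ≈ 3.7763 half-lives, so t½ = 109.2/3.7763 ≈ 28.917 hours.
From t = 147 to t = 243: 26.2 × (1/2)^((243−147)/28.917) ≈ 2.6238 μg.

2.6 μg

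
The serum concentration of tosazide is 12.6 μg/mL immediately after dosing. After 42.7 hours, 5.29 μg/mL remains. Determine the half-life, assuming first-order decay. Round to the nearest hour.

34 hours

A/A₀ = 5.29/12.6 ≈ 0.41984.
n = log₂(2.3819) ≈ 1.2521 half-lives elapsed in 42.7 hours.
t½ = 42.7/1.2521 ≈ 34.103 hours.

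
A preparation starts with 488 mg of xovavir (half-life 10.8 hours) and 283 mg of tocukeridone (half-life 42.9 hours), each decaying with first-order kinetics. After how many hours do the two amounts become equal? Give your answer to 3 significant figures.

11.3 hours

Set 488·(1/2)^(t/10.8) = 283·(1/2)^(t/42.9).
Taking log₂: log₂(488/283) = t·(1/10.8 − 1/42.9).
log₂(1.7244) = 0.78608; 1/10.8 − 1/42.9 = 0.069283.
t = 0.78608 / 0.069283 ≈ 11.346 hours.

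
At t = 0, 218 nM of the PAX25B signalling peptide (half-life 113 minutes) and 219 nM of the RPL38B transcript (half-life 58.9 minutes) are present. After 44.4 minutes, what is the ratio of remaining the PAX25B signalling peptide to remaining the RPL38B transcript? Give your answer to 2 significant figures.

PAX25B signalling peptide: 218 × (1/2)^(44.4/113) = 218 × (1/2)^0.39292 ≈ 166.03 nM.
RPL38B transcript: 219 × (1/2)^(44.4/58.9) = 219 × (1/2)^0.75382 ≈ 129.87 nM.
Ratio ≈ 166.03 / 129.87 ≈ 1.2784.

1.3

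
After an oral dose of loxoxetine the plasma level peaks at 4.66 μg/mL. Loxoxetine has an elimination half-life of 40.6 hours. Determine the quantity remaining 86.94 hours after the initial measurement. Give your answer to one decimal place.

1.1 μg/mL

Number of half-lives: n = 86.94/40.6 ≈ 2.1414.
Remaining = 4.66 × (1/2)^2.1414 = 4.66 × 0.22666 ≈ 1.0562 μg/mL.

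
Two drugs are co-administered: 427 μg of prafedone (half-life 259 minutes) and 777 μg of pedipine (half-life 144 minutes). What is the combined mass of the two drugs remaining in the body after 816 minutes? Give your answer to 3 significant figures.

prafedone: 427 × (1/2)^(816/259) = 427 × (1/2)^3.1506 ≈ 48.085 μg.
pedipine: 777 × (1/2)^(816/144) = 777 × (1/2)^5.6667 ≈ 15.296 μg.
Total = 48.085 + 15.296 ≈ 63.381 μg.

63.4 μg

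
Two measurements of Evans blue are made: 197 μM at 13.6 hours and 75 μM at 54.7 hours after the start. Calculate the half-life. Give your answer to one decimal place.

Over Δt = 54.7 − 13.6 = 41.1 hours, the level fell by a factor of 197/75 ≈ 2.6267.
n = log₂(2.6267) ≈ 1.3932 half-lives, so t½ = 41.1/1.3932 ≈ 29.5 hours.

29.5 hours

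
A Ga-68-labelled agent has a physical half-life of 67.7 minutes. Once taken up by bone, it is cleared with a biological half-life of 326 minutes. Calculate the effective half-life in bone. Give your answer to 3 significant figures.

1/t_eff = 1/t_phys + 1/t_biol = 1/67.7 + 1/326 = 0.017839 per minute.
t_eff = 67.7 × 326 / (67.7 + 326) ≈ 56.058 minutes.

56.1 minutes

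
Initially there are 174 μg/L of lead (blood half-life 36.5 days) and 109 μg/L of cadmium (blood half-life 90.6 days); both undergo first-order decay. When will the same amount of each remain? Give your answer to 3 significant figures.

41.2 days

Set 174·(1/2)^(t/36.5) = 109·(1/2)^(t/90.6).
Taking log₂: log₂(174/109) = t·(1/36.5 − 1/90.6).
log₂(1.5963) = 0.67476; 1/36.5 − 1/90.6 = 0.01636.
t = 0.67476 / 0.01636 ≈ 41.245 days.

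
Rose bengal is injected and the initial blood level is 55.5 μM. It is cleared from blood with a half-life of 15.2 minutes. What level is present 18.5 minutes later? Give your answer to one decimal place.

Number of half-lives: n = 18.5/15.2 ≈ 1.2171.
Remaining = 55.5 × (1/2)^1.2171 = 55.5 × 0.43014 ≈ 23.873 μM.

23.9 μM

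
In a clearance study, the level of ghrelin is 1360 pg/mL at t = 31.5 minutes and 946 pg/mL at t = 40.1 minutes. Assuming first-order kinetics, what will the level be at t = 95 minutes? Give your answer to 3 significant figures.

Over Δt = 40.1 − 31.5 = 8.6 minutes, the level fell by a factor of 1360/946 ≈ 1.4376.
n = log₂(1.4376) ≈ 0.52369 half-lives, so t½ = 8.6/0.52369 ≈ 16.422 minutes.
From t = 40.1 to t = 95: 946 × (1/2)^((95−40.1)/16.422) ≈ 93.221 pg/mL.

93.2 pg/mL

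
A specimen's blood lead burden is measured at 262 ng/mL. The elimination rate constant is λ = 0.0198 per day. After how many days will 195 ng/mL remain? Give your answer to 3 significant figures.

t½ = ln 2 / λ = 0.69315 / 0.0198 ≈ 35.007 days.
Fraction remaining = 195/262 ≈ 0.74427.
n = log₂(262/195) = ln(1.3436)/ln 2 ≈ 0.42609 half-lives.
t = n × t½ = 0.42609 × 35.007 ≈ 14.916 days.

14.9 days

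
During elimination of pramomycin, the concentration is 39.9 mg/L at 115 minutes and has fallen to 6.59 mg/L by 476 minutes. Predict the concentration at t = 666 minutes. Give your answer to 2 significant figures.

Over Δt = 476 − 115 = 361 minutes, the level fell by a factor of 39.9/6.59 ≈ 6.0546.
n = log₂(6.0546) ≈ 2.598 half-lives, so t½ = 361/2.598 ≈ 138.95 minutes.
From t = 476 to t = 666: 6.59 × (1/2)^((666−476)/138.95) ≈ 2.5542 mg/L.

2.6 mg/L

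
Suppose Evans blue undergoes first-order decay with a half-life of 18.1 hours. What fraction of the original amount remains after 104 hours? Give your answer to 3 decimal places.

n = 104/18.1 ≈ 5.7459 half-lives.
Fraction remaining = (1/2)^5.7459 ≈ 0.018635.

0.019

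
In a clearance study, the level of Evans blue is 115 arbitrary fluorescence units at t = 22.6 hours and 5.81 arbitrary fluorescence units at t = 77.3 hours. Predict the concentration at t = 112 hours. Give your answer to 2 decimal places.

Over Δt = 77.3 − 22.6 = 54.7 hours, the level fell by a factor of 115/5.81 ≈ 19.793.
n = log₂(19.793) ≈ 4.307 half-lives, so t½ = 54.7/4.307 ≈ 12.7 hours.
From t = 77.3 to t = 112: 5.81 × (1/2)^((112−77.3)/12.7) ≈ 0.87438 arbitrary fluorescence units.

0.87 arbitrary fluorescence units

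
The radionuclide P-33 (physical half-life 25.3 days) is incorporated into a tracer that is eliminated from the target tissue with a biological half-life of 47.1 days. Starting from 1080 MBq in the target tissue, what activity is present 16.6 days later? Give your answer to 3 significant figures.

1/t_eff = 1/t_phys + 1/t_biol = 1/25.3 + 1/47.1 = 0.060757 per day.
t_eff = 25.3 × 47.1 / (25.3 + 47.1) ≈ 16.459 days.
Remaining = 1080 × (1/2)^(16.6/16.459) = 1080 × (1/2)^1.0086 ≈ 536.8 MBq.

537 MBq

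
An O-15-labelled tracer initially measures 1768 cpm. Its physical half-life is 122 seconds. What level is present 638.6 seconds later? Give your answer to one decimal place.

47.0 cpm

Number of half-lives: n = 638.6/122 ≈ 5.2344.
Remaining = 1768 × (1/2)^5.2344 = 1768 × 0.026563 ≈ 46.964 cpm.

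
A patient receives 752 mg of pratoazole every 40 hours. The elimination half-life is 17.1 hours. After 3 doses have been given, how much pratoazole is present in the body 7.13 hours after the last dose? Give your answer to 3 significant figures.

The 3 doses were given 87.13, 47.13, 7.13 hours ago.
Total = 752·(1/2)^(87.13/17.1) + 752·(1/2)^(47.13/17.1) + 752·(1/2)^(7.13/17.1)
      = 21.997 + 111.31 + 563.25 ≈ 696.56 mg.

697 mg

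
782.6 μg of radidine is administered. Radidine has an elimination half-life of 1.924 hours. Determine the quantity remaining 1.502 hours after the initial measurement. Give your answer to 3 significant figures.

Number of half-lives: n = 1.502/1.924 ≈ 0.78067.
Remaining = 782.6 × (1/2)^0.78067 = 782.6 × 0.5821 ≈ 455.55 μg.

456 μg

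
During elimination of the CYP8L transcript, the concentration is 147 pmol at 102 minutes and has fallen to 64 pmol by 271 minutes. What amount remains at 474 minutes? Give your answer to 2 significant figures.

Over Δt = 271 − 102 = 169 minutes, the level fell by a factor of 147/64 ≈ 2.2969.
n = log₂(2.2969) ≈ 1.1997 half-lives, so t½ = 169/1.1997 ≈ 140.87 minutes.
From t = 271 to t = 474: 64 × (1/2)^((474−271)/140.87) ≈ 23.572 pmol.

24 pmol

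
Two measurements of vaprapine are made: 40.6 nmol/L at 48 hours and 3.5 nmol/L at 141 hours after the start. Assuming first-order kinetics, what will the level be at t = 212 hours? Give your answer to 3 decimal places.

Over Δt = 141 − 48 = 93 hours, the level fell by a factor of 40.6/3.5 ≈ 11.6.
n = log₂(11.6) ≈ 3.5361 half-lives, so t½ = 93/3.5361 ≈ 26.301 hours.
From t = 141 to t = 212: 3.5 × (1/2)^((212−141)/26.301) ≈ 0.53879 nmol/L.

0.539 nmol/L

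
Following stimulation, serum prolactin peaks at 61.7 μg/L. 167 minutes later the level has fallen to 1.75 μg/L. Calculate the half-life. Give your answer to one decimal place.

A/A₀ = 1.75/61.7 ≈ 0.028363.
n = log₂(35.257) ≈ 5.1398 half-lives elapsed in 167 minutes.
t½ = 167/5.1398 ≈ 32.491 minutes.

32.5 minutes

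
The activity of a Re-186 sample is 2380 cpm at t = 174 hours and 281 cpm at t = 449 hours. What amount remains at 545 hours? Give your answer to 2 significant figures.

Over Δt = 449 − 174 = 275 hours, the level fell by a factor of 2380/281 ≈ 8.4698.
n = log₂(8.4698) ≈ 3.0823 half-lives, so t½ = 275/3.0823 ≈ 89.219 hours.
From t = 449 to t = 545: 281 × (1/2)^((545−449)/89.219) ≈ 133.29 cpm.

130 cpm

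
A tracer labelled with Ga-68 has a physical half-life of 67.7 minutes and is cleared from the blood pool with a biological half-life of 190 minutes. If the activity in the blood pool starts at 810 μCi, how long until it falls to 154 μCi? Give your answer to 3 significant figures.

1/t_eff = 1/t_phys + 1/t_biol = 1/67.7 + 1/190 = 0.020034 per minute.
t_eff = 67.7 × 190 / (67.7 + 190) ≈ 49.915 minutes.
n = log₂(810/154) ≈ 2.395; t = 2.395 × 49.915 ≈ 119.55 minutes.

120 minutes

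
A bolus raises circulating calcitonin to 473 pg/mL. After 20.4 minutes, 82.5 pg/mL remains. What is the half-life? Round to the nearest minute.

8 minutes

A/A₀ = 82.5/473 ≈ 0.17442.
n = log₂(5.7333) ≈ 2.5194 half-lives elapsed in 20.4 minutes.
t½ = 20.4/2.5194 ≈ 8.0972 minutes.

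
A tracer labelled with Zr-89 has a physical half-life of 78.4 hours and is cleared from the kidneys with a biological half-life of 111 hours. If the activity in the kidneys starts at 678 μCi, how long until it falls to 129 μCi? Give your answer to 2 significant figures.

110 hours

1/t_eff = 1/t_phys + 1/t_biol = 1/78.4 + 1/111 = 0.021764 per hour.
t_eff = 78.4 × 111 / (78.4 + 111) ≈ 45.947 hours.
n = log₂(678/129) ≈ 2.3939; t = 2.3939 × 45.947 ≈ 109.99 hours.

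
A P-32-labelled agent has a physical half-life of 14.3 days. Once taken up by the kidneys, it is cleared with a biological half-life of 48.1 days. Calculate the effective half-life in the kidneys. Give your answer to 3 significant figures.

1/t_eff = 1/t_phys + 1/t_biol = 1/14.3 + 1/48.1 = 0.09072 per day.
t_eff = 14.3 × 48.1 / (14.3 + 48.1) ≈ 11.023 days.

11.0 days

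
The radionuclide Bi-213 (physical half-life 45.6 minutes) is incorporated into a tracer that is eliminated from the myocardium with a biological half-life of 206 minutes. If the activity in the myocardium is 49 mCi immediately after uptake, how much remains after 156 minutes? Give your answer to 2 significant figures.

2.7 mCi

1/t_eff = 1/t_phys + 1/t_biol = 1/45.6 + 1/206 = 0.026784 per minute.
t_eff = 45.6 × 206 / (45.6 + 206) ≈ 37.335 minutes.
Remaining = 49 × (1/2)^(156/37.335) = 49 × (1/2)^4.1783 ≈ 2.7064 mCi.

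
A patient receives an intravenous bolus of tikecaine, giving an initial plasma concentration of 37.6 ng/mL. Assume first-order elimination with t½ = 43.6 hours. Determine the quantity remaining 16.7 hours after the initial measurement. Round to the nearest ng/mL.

29 ng/mL

Number of half-lives: n = 16.7/43.6 ≈ 0.38303.
Remaining = 37.6 × (1/2)^0.38303 = 37.6 × 0.76683 ≈ 28.833 ng/mL.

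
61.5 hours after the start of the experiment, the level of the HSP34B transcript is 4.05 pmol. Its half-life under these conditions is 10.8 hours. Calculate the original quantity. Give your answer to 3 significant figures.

210 pmol

Number of half-lives elapsed: n = 61.5/10.8 ≈ 5.6944.
A₀ = A × 2^n = 4.05 × 2^5.6944 = 4.05 × 51.784 ≈ 209.73 pmol.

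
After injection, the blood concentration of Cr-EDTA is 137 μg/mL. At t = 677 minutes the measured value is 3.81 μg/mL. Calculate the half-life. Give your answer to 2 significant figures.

A/A₀ = 3.81/137 ≈ 0.02781.
n = log₂(35.958) ≈ 5.1682 half-lives elapsed in 677 minutes.
t½ = 677/5.1682 ≈ 130.99 minutes.

130 minutes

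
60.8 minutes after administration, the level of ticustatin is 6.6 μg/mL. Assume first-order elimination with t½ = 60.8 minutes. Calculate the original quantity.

Number of half-lives elapsed: n = 60.8/60.8 ≈ 1.
A₀ = A × 2^n = 6.6 × 2^1 = 6.6 × 2 ≈ 13.2 μg/mL.

13.2 μg/mL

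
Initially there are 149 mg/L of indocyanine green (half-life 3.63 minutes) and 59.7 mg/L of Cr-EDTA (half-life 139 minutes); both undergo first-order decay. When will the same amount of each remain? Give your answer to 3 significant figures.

4.92 minutes

Set 149·(1/2)^(t/3.63) = 59.7·(1/2)^(t/139).
Taking log₂: log₂(149/59.7) = t·(1/3.63 − 1/139).
log₂(2.4958) = 1.3195; 1/3.63 − 1/139 = 0.26829.
t = 1.3195 / 0.26829 ≈ 4.9183 minutes.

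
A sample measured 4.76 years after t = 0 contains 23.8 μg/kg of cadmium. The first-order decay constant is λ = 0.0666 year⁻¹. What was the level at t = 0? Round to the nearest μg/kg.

33 μg/kg

t½ = ln 2 / λ = 0.69315 / 0.0666 ≈ 10.408 years.
Number of half-lives elapsed: n = 4.76/10.408 ≈ 0.45736.
A₀ = A × 2^n = 23.8 × 2^0.45736 = 23.8 × 1.373 ≈ 32.678 μg/kg.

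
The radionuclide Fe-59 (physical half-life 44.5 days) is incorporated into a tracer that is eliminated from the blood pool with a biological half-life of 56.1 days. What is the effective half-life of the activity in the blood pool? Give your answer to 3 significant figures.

1/t_eff = 1/t_phys + 1/t_biol = 1/44.5 + 1/56.1 = 0.040297 per day.
t_eff = 44.5 × 56.1 / (44.5 + 56.1) ≈ 24.816 days.

24.8 days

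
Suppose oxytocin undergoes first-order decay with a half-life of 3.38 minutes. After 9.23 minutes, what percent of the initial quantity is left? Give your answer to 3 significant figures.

n = 9.23/3.38 ≈ 2.7308 half-lives.
Fraction remaining = (1/2)^2.7308 ≈ 0.15065, i.e. 15.065%.

15.1%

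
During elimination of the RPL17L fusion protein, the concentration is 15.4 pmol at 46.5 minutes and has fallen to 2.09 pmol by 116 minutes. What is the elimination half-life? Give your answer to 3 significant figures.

Over Δt = 116 − 46.5 = 69.5 minutes, the level fell by a factor of 15.4/2.09 ≈ 7.3684.
n = log₂(7.3684) ≈ 2.8814 half-lives, so t½ = 69.5/2.8814 ≈ 24.121 minutes.

24.1 minutes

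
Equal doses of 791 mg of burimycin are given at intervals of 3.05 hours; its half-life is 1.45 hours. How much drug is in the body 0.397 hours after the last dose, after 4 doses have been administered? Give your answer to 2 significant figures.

850 mg

The 4 doses were given 9.547, 6.497, 3.447, 0.397 hours ago.
Total = 791·(1/2)^(9.547/1.45) + 791·(1/2)^(6.497/1.45) + 791·(1/2)^(3.447/1.45) + 791·(1/2)^(0.397/1.45)
      = 8.2443 + 35.429 + 152.25 + 654.27 ≈ 850.19 mg.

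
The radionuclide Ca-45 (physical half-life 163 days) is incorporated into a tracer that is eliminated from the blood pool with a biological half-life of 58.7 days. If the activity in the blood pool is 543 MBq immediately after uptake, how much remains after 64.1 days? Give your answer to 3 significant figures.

1/t_eff = 1/t_phys + 1/t_biol = 1/163 + 1/58.7 = 0.023171 per day.
t_eff = 163 × 58.7 / (163 + 58.7) ≈ 43.158 days.
Remaining = 543 × (1/2)^(64.1/43.158) = 543 × (1/2)^1.4852 ≈ 193.95 MBq.

194 MBq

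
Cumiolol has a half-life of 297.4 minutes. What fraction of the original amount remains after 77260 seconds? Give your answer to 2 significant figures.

0.050

77260 seconds = 1287.67 minutes.
n = 1287.67/297.4 ≈ 4.3297 half-lives.
Fraction remaining = (1/2)^4.3297 ≈ 0.04973.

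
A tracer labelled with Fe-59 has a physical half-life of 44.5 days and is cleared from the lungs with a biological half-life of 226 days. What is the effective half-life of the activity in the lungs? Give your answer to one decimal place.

37.2 days

1/t_eff = 1/t_phys + 1/t_biol = 1/44.5 + 1/226 = 0.026897 per day.
t_eff = 44.5 × 226 / (44.5 + 226) ≈ 37.179 days.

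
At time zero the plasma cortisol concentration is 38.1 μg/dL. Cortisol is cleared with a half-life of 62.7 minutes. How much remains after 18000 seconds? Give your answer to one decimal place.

Convert the elapsed time: 18000 seconds = 300 minutes.
Number of half-lives: n = 300/62.7 ≈ 4.7847.
Remaining = 38.1 × (1/2)^4.7847 = 38.1 × 0.03628 ≈ 1.3823 μg/dL.

1.4 μg/dL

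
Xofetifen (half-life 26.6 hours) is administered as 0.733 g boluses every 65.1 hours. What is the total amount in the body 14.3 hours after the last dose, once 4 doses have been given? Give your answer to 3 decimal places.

The 4 doses were given 209.6, 144.5, 79.4, 14.3 hours ago.
Total = 0.733·(1/2)^(209.6/26.6) + 0.733·(1/2)^(144.5/26.6) + 0.733·(1/2)^(79.4/26.6) + 0.733·(1/2)^(14.3/26.6)
      = 0.0031123 + 0.016975 + 0.092585 + 0.50498 ≈ 0.61765 g.

0.618 g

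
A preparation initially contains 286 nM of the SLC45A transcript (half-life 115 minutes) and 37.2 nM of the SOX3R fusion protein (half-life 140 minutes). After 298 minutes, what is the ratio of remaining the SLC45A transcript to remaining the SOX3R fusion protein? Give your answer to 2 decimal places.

5.58

SLC45A transcript: 286 × (1/2)^(298/115) = 286 × (1/2)^2.5913 ≈ 47.458 nM.
SOX3R fusion protein: 37.2 × (1/2)^(298/140) = 37.2 × (1/2)^2.1286 ≈ 8.5071 nM.
Ratio ≈ 47.458 / 8.5071 ≈ 5.5786.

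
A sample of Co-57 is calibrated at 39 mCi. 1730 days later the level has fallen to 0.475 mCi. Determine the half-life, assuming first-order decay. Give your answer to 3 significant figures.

272 days

A/A₀ = 0.475/39 ≈ 0.012179.
n = log₂(82.105) ≈ 6.3594 half-lives elapsed in 1730 days.
t½ = 1730/6.3594 ≈ 272.04 days.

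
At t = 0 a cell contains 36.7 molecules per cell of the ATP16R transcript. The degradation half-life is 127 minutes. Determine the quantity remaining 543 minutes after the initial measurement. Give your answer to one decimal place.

1.9 molecules per cell

Number of half-lives: n = 543/127 ≈ 4.2756.
Remaining = 36.7 × (1/2)^4.2756 = 36.7 × 0.051632 ≈ 1.8949 molecules per cell.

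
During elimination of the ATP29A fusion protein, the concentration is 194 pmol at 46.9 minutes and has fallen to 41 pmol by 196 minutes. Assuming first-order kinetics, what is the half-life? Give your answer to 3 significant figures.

66.5 minutes

Over Δt = 196 − 46.9 = 149.1 minutes, the level fell by a factor of 194/41 ≈ 4.7317.
n = log₂(4.7317) ≈ 2.2424 half-lives, so t½ = 149.1/2.2424 ≈ 66.492 minutes.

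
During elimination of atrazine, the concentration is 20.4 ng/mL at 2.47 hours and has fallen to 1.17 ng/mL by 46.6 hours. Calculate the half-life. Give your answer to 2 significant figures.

Over Δt = 46.6 − 2.47 = 44.13 hours, the level fell by a factor of 20.4/1.17 ≈ 17.436.
n = log₂(17.436) ≈ 4.124 half-lives, so t½ = 44.13/4.124 ≈ 10.701 hours.

11 hours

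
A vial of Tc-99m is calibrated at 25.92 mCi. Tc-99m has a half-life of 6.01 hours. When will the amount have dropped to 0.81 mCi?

30.05 hours

0.81/25.92 = 1/32, so 5 half-lives have elapsed.
t = 5 × 6.01 = 30.05 hours.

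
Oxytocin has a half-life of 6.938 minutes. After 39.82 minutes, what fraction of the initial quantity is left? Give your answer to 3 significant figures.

0.0187

n = 39.82/6.938 ≈ 5.7394 half-lives.
Fraction remaining = (1/2)^5.7394 ≈ 0.018718.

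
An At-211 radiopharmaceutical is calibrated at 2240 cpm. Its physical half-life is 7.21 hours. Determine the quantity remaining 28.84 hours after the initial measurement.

Elapsed time is 4 half-lives (28.84/7.21).
Each half-life halves the amount: 2240 × (1/2)^4 = 2240/16 = 140 cpm.

140 cpm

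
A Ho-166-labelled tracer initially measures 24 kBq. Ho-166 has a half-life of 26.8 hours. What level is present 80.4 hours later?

Elapsed time is 3 half-lives (80.4/26.8).
Each half-life halves the amount: 24 × (1/2)^3 = 24/8 = 3 kBq.

3 kBq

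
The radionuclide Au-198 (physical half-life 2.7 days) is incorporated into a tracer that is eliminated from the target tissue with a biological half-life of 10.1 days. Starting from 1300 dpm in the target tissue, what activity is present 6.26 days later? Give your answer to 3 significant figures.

170 dpm

1/t_eff = 1/t_phys + 1/t_biol = 1/2.7 + 1/10.1 = 0.46938 per day.
t_eff = 2.7 × 10.1 / (2.7 + 10.1) ≈ 2.1305 days.
Remaining = 1300 × (1/2)^(6.26/2.1305) = 1300 × (1/2)^2.9383 ≈ 169.6 dpm.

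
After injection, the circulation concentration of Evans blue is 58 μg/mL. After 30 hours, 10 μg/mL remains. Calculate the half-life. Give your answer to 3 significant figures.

11.8 hours

A/A₀ = 10/58 ≈ 0.17241.
n = log₂(5.8) ≈ 2.5361 half-lives elapsed in 30 hours.
t½ = 30/2.5361 ≈ 11.829 hours.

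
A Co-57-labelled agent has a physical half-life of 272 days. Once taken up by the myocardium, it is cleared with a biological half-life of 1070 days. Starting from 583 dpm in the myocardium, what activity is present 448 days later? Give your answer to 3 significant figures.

139 dpm

1/t_eff = 1/t_phys + 1/t_biol = 1/272 + 1/1070 = 0.0046111 per day.
t_eff = 272 × 1070 / (272 + 1070) ≈ 216.87 days.
Remaining = 583 × (1/2)^(448/216.87) = 583 × (1/2)^2.0658 ≈ 139.26 dpm.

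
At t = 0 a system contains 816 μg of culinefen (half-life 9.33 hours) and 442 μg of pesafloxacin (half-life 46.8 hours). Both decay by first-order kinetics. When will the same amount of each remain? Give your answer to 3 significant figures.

10.3 hours

Set 816·(1/2)^(t/9.33) = 442·(1/2)^(t/46.8).
Taking log₂: log₂(816/442) = t·(1/9.33 − 1/46.8).
log₂(1.8462) = 0.88452; 1/9.33 − 1/46.8 = 0.085814.
t = 0.88452 / 0.085814 ≈ 10.307 hours.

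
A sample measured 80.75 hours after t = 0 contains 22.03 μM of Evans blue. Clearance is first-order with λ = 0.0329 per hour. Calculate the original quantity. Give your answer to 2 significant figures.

310 μM

t½ = ln 2 / λ = 0.69315 / 0.0329 ≈ 21.068 hours.
Number of half-lives elapsed: n = 80.75/21.068 ≈ 3.8328.
A₀ = A × 2^n = 22.03 × 2^3.8328 = 22.03 × 14.249 ≈ 313.9 μM.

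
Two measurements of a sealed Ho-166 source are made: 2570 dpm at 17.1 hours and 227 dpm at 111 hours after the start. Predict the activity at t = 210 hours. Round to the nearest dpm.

18 dpm

Over Δt = 111 − 17.1 = 93.9 hours, the level fell by a factor of 2570/227 ≈ 11.322.
n = log₂(11.322) ≈ 3.501 half-lives, so t½ = 93.9/3.501 ≈ 26.821 hours.
From t = 111 to t = 210: 227 × (1/2)^((210−111)/26.821) ≈ 17.574 dpm.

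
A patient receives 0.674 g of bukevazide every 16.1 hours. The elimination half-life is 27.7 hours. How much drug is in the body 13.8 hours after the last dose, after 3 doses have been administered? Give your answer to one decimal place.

1.0 g

The 3 doses were given 46, 29.9, 13.8 hours ago.
Total = 0.674·(1/2)^(46/27.7) + 0.674·(1/2)^(29.9/27.7) + 0.674·(1/2)^(13.8/27.7)
      = 0.21318 + 0.31895 + 0.47719 ≈ 1.0093 g.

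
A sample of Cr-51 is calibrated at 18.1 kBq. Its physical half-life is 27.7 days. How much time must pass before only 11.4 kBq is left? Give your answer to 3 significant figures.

Fraction remaining = 11.4/18.1 ≈ 0.62983.
n = log₂(18.1/11.4) = ln(1.5877)/ln 2 ≈ 0.66696 half-lives.
t = n × t½ = 0.66696 × 27.7 ≈ 18.475 days.

18.5 days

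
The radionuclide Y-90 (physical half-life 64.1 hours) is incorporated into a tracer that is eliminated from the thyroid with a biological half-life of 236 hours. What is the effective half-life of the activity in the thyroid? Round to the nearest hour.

1/t_eff = 1/t_phys + 1/t_biol = 1/64.1 + 1/236 = 0.019838 per hour.
t_eff = 64.1 × 236 / (64.1 + 236) ≈ 50.409 hours.

50 hours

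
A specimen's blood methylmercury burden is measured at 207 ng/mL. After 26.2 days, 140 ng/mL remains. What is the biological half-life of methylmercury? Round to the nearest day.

A/A₀ = 140/207 ≈ 0.67633.
n = log₂(1.4786) ≈ 0.5642 half-lives elapsed in 26.2 days.
t½ = 26.2/0.5642 ≈ 46.437 days.

46 days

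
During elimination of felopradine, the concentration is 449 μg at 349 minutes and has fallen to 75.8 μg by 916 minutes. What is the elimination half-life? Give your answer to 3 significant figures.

Over Δt = 916 − 349 = 567 minutes, the level fell by a factor of 449/75.8 ≈ 5.9235.
n = log₂(5.9235) ≈ 2.5664 half-lives, so t½ = 567/2.5664 ≈ 220.93 minutes.

221 minutes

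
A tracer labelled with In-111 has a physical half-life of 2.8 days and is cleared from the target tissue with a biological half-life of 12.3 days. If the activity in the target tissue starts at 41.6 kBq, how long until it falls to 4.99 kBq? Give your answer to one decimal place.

1/t_eff = 1/t_phys + 1/t_biol = 1/2.8 + 1/12.3 = 0.43844 per day.
t_eff = 2.8 × 12.3 / (2.8 + 12.3) ≈ 2.2808 days.
n = log₂(41.6/4.99) ≈ 3.0595; t = 3.0595 × 2.2808 ≈ 6.978 days.

7.0 days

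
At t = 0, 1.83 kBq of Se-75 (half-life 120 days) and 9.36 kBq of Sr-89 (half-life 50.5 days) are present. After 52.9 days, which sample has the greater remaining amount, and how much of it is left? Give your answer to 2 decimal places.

Se-75: 1.83 × (1/2)^0.44083 ≈ 1.3482 kBq.
Sr-89: 9.36 × (1/2)^1.0475 ≈ 4.5283 kBq.
Sr-89 has more remaining, at ≈ 4.5283 kBq.

Sr-89, 4.53 kBq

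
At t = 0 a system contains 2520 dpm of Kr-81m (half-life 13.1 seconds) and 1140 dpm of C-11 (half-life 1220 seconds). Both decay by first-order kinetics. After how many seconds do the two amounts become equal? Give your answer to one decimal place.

15.2 seconds

Set 2520·(1/2)^(t/13.1) = 1140·(1/2)^(t/1220).
Taking log₂: log₂(2520/1140) = t·(1/13.1 − 1/1220).
log₂(2.2105) = 1.1444; 1/13.1 − 1/1220 = 0.075516.
t = 1.1444 / 0.075516 ≈ 15.154 seconds.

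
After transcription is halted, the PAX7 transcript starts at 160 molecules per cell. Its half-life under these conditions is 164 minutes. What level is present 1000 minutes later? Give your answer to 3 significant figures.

Number of half-lives: n = 1000/164 ≈ 6.0976.
Remaining = 160 × (1/2)^6.0976 = 160 × 0.014603 ≈ 2.3365 molecules per cell.

2.34 molecules per cell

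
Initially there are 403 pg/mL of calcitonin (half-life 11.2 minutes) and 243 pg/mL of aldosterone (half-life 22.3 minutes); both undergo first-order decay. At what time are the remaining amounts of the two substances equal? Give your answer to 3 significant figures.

Set 403·(1/2)^(t/11.2) = 243·(1/2)^(t/22.3).
Taking log₂: log₂(403/243) = t·(1/11.2 − 1/22.3).
log₂(1.6584) = 0.72982; 1/11.2 − 1/22.3 = 0.044443.
t = 0.72982 / 0.044443 ≈ 16.422 minutes.

16.4 minutes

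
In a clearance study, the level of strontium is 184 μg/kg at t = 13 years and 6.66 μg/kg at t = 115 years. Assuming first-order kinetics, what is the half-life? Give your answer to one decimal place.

21.3 years

Over Δt = 115 − 13 = 102 years, the level fell by a factor of 184/6.66 ≈ 27.628.
n = log₂(27.628) ≈ 4.788 half-lives, so t½ = 102/4.788 ≈ 21.303 years.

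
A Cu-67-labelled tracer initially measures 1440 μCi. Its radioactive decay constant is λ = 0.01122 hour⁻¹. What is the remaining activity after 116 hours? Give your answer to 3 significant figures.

392 μCi

t½ = ln 2 / λ = 0.69315 / 0.01122 ≈ 61.778 hours.
Number of half-lives: n = 116/61.778 ≈ 1.8777.
Remaining = 1440 × (1/2)^1.8777 = 1440 × 0.27212 ≈ 391.85 μCi.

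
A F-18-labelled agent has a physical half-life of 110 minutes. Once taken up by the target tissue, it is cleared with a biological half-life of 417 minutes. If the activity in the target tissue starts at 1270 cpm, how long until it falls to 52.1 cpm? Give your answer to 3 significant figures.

401 minutes

1/t_eff = 1/t_phys + 1/t_biol = 1/110 + 1/417 = 0.011489 per minute.
t_eff = 110 × 417 / (110 + 417) ≈ 87.04 minutes.
n = log₂(1270/52.1) ≈ 4.6074; t = 4.6074 × 87.04 ≈ 401.03 minutes.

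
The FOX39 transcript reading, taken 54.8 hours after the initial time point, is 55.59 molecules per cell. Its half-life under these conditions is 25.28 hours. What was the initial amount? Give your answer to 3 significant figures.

250 molecules per cell

Number of half-lives elapsed: n = 54.8/25.28 ≈ 2.1677.
A₀ = A × 2^n = 55.59 × 2^2.1677 = 55.59 × 4.4931 ≈ 249.77 molecules per cell.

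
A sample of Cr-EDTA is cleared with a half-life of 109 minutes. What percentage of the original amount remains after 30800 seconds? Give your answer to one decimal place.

30800 seconds = 513.333 minutes.
n = 513.333/109 ≈ 4.7095 half-lives.
Fraction remaining = (1/2)^4.7095 ≈ 0.038221, i.e. 3.8221%.

3.8%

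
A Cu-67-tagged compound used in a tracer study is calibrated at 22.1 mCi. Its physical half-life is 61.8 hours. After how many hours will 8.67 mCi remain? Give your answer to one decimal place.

83.4 hours

Fraction remaining = 8.67/22.1 ≈ 0.39231.
n = log₂(22.1/8.67) = ln(2.549)/ln 2 ≈ 1.3499 half-lives.
t = n × t½ = 1.3499 × 61.8 ≈ 83.426 hours.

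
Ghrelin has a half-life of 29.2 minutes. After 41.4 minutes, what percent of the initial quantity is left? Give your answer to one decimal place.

37.4%

n = 41.4/29.2 ≈ 1.4178 half-lives.
Fraction remaining = (1/2)^1.4178 ≈ 0.37428, i.e. 37.428%.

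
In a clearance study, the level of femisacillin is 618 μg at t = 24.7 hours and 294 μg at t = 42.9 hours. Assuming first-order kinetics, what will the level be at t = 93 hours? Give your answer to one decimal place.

38.0 μg

Over Δt = 42.9 − 24.7 = 18.2 hours, the level fell by a factor of 618/294 ≈ 2.102.
n = log₂(2.102) ≈ 1.0718 half-lives, so t½ = 18.2/1.0718 ≈ 16.981 hours.
From t = 42.9 to t = 93: 294 × (1/2)^((93−42.9)/16.981) ≈ 38.036 μg.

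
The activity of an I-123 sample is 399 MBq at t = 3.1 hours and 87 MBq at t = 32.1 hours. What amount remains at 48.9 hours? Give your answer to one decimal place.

Over Δt = 32.1 − 3.1 = 29 hours, the level fell by a factor of 399/87 ≈ 4.5862.
n = log₂(4.5862) ≈ 2.1973 half-lives, so t½ = 29/2.1973 ≈ 13.198 hours.
From t = 32.1 to t = 48.9: 87 × (1/2)^((48.9−32.1)/13.198) ≈ 36.002 MBq.

36.0 MBq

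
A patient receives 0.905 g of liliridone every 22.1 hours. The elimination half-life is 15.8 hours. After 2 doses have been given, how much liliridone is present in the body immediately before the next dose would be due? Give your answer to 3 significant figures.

0.473 g

The 2 doses were given 44.2, 22.1 hours ago.
Total = 0.905·(1/2)^(44.2/15.8) + 0.905·(1/2)^(22.1/15.8)
      = 0.13017 + 0.34323 ≈ 0.47341 g.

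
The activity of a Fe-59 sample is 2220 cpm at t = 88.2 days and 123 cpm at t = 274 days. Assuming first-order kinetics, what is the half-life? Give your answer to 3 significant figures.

Over Δt = 274 − 88.2 = 185.8 days, the level fell by a factor of 2220/123 ≈ 18.049.
n = log₂(18.049) ≈ 4.1738 half-lives, so t½ = 185.8/4.1738 ≈ 44.515 days.

44.5 days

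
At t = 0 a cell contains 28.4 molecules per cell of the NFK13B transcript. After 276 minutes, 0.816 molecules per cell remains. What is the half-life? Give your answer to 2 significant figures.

A/A₀ = 0.816/28.4 ≈ 0.028732.
n = log₂(34.804) ≈ 5.1212 half-lives elapsed in 276 minutes.
t½ = 276/5.1212 ≈ 53.894 minutes.

54 minutes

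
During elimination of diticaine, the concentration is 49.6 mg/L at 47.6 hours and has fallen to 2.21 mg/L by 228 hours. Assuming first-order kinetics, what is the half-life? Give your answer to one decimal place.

40.2 hours

Over Δt = 228 − 47.6 = 180.4 hours, the level fell by a factor of 49.6/2.21 ≈ 22.443.
n = log₂(22.443) ≈ 4.4882 half-lives, so t½ = 180.4/4.4882 ≈ 40.194 hours.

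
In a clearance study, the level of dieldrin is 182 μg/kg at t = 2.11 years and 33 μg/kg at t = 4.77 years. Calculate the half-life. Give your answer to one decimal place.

1.1 years

Over Δt = 4.77 − 2.11 = 2.66 years, the level fell by a factor of 182/33 ≈ 5.5152.
n = log₂(5.5152) ≈ 2.4634 half-lives, so t½ = 2.66/2.4634 ≈ 1.0798 years.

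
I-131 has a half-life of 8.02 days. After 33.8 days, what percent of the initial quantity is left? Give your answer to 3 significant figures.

n = 33.8/8.02 ≈ 4.2145 half-lives.
Fraction remaining = (1/2)^4.2145 ≈ 0.053867, i.e. 5.3867%.

5.39%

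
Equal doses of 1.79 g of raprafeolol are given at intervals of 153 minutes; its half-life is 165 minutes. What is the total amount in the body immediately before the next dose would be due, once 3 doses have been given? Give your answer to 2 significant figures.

1.7 g

The 3 doses were given 459, 306, 153 minutes ago.
Total = 1.79·(1/2)^(459/165) + 1.79·(1/2)^(306/165) + 1.79·(1/2)^(153/165)
      = 0.26028 + 0.49497 + 0.94127 ≈ 1.6965 g.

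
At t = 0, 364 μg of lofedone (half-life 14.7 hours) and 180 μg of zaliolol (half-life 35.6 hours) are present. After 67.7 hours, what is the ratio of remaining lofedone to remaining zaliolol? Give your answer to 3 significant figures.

0.310

lofedone: 364 × (1/2)^(67.7/14.7) = 364 × (1/2)^4.6054 ≈ 14.953 μg.
zaliolol: 180 × (1/2)^(67.7/35.6) = 180 × (1/2)^1.9017 ≈ 48.173 μg.
Ratio ≈ 14.953 / 48.173 ≈ 0.3104.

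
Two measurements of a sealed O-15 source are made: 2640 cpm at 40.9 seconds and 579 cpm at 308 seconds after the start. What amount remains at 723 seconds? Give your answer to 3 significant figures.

54.8 cpm

Over Δt = 308 − 40.9 = 267.1 seconds, the level fell by a factor of 2640/579 ≈ 4.5596.
n = log₂(4.5596) ≈ 2.1889 half-lives, so t½ = 267.1/2.1889 ≈ 122.02 seconds.
From t = 308 to t = 723: 579 × (1/2)^((723−308)/122.02) ≈ 54.814 cpm.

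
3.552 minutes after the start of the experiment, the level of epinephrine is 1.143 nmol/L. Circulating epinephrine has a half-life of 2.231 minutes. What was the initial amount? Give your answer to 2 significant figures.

3.4 nmol/L

Number of half-lives elapsed: n = 3.552/2.231 ≈ 1.5921.
A₀ = A × 2^n = 1.143 × 2^1.5921 = 1.143 × 3.0149 ≈ 3.446 nmol/L.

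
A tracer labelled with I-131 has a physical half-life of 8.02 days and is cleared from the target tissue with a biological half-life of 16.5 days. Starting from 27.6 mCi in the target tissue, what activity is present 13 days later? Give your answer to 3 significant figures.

1/t_eff = 1/t_phys + 1/t_biol = 1/8.02 + 1/16.5 = 0.18529 per day.
t_eff = 8.02 × 16.5 / (8.02 + 16.5) ≈ 5.3968 days.
Remaining = 27.6 × (1/2)^(13/5.3968) = 27.6 × (1/2)^2.4088 ≈ 5.1973 mCi.

5.20 mCi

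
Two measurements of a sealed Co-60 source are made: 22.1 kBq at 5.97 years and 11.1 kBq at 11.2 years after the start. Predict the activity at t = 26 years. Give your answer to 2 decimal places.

1.58 kBq

Over Δt = 11.2 − 5.97 = 5.23 years, the level fell by a factor of 22.1/11.1 ≈ 1.991.
n = log₂(1.991) ≈ 0.99349 half-lives, so t½ = 5.23/0.99349 ≈ 5.2643 years.
From t = 11.2 to t = 26: 11.1 × (1/2)^((26−11.2)/5.2643) ≈ 1.5813 kBq.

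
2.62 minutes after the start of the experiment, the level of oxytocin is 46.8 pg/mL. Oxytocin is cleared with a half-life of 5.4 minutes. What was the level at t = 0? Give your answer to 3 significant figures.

65.5 pg/mL

Number of half-lives elapsed: n = 2.62/5.4 ≈ 0.48519.
A₀ = A × 2^n = 46.8 × 2^0.48519 = 46.8 × 1.3998 ≈ 65.509 pg/mL.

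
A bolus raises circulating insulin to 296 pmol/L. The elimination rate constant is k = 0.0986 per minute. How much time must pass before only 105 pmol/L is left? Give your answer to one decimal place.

10.5 minutes

t½ = ln 2 / k = 0.69315 / 0.0986 ≈ 7.0299 minutes.
Fraction remaining = 105/296 ≈ 0.35473.
n = log₂(296/105) = ln(2.819)/ln 2 ≈ 1.4952 half-lives.
t = n × t½ = 1.4952 × 7.0299 ≈ 10.511 minutes.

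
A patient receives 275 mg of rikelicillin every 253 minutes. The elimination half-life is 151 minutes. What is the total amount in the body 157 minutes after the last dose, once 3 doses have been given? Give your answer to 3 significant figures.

189 mg

The 3 doses were given 663, 410, 157 minutes ago.
Total = 275·(1/2)^(663/151) + 275·(1/2)^(410/151) + 275·(1/2)^(157/151)
      = 13.11 + 41.876 + 133.76 ≈ 188.75 mg.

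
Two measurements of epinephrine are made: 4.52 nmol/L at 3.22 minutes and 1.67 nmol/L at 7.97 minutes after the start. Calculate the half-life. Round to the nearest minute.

Over Δt = 7.97 − 3.22 = 4.75 minutes, the level fell by a factor of 4.52/1.67 ≈ 2.7066.
n = log₂(2.7066) ≈ 1.4365 half-lives, so t½ = 4.75/1.4365 ≈ 3.3067 minutes.

3 minutes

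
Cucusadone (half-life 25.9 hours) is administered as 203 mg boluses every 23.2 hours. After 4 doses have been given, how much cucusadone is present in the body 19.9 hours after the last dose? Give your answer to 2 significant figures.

The 4 doses were given 89.5, 66.3, 43.1, 19.9 hours ago.
Total = 203·(1/2)^(89.5/25.9) + 203·(1/2)^(66.3/25.9) + 203·(1/2)^(43.1/25.9) + 203·(1/2)^(19.9/25.9)
      = 18.504 + 34.428 + 64.055 + 119.18 ≈ 236.17 mg.

240 mg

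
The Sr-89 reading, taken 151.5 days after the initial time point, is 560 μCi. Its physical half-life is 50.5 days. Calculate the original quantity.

Number of half-lives elapsed: n = 151.5/50.5 ≈ 3.
A₀ = A × 2^n = 560 × 2^3 = 560 × 8 ≈ 4480 μCi.

4480 μCi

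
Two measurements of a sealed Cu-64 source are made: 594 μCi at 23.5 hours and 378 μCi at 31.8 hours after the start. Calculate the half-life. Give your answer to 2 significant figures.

Over Δt = 31.8 − 23.5 = 8.3 hours, the level fell by a factor of 594/378 ≈ 1.5714.
n = log₂(1.5714) ≈ 0.65208 half-lives, so t½ = 8.3/0.65208 ≈ 12.729 hours.

13 hours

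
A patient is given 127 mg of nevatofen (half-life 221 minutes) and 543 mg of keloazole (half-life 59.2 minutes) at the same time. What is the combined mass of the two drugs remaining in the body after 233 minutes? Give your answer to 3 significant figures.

nevatofen: 127 × (1/2)^(233/221) = 127 × (1/2)^1.0543 ≈ 61.154 mg.
keloazole: 543 × (1/2)^(233/59.2) = 543 × (1/2)^3.9358 ≈ 35.482 mg.
Total = 61.154 + 35.482 ≈ 96.636 mg.

96.6 mg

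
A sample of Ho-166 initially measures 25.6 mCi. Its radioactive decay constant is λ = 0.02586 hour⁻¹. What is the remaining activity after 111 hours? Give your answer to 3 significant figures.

t½ = ln 2 / λ = 0.69315 / 0.02586 ≈ 26.804 hours.
Number of half-lives: n = 111/26.804 ≈ 4.1412.
Remaining = 25.6 × (1/2)^4.1412 = 25.6 × 0.056673 ≈ 1.4508 mCi.

1.45 mCi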